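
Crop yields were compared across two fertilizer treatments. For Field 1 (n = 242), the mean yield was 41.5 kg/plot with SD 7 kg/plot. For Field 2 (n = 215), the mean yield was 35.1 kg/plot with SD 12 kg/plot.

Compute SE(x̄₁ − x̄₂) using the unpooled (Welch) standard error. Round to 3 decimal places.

0.934

Per-group SEs: s₁/√n₁ = 7/√242 = 0.4500, s₂/√n₂ = 12/√215 = 0.8184.
Unpooled SE of the difference: √(0.2025 + 0.66977856) = 0.9340.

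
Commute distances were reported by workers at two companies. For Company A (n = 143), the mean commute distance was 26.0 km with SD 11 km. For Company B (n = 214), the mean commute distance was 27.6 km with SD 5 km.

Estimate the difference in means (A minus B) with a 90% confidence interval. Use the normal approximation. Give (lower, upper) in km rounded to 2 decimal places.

Per-group SEs: s₁/√n₁ = 11/√143 = 0.9199, s₂/√n₂ = 5/√214 = 0.3418.
Unpooled SE of the difference: √(0.84621601 + 0.11682724) = 0.9813.
Margin of error = z* · SE = 1.645 × 0.9813 = 1.6142.
x̄₁ − x̄₂ = 26.0 − 27.6 = -1.6000.
CI: -1.6000 ± 1.6142 = (-3.21, 0.01).

(-3.21, 0.01)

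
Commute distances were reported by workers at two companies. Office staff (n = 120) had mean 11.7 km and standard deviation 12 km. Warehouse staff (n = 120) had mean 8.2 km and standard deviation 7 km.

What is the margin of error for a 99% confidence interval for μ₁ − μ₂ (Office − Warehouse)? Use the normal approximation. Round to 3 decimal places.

3.267

Per-group SEs: s₁/√n₁ = 12/√120 = 1.0954, s₂/√n₂ = 7/√120 = 0.6390.
Unpooled SE of the difference: √(1.19990116 + 0.408321) = 1.2682.
Margin of error = z* · SE = 2.576 × 1.2682 = 3.2669.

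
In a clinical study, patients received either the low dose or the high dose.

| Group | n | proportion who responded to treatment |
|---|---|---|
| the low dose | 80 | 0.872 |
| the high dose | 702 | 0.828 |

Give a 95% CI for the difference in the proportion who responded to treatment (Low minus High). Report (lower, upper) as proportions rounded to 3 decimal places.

(-0.034, 0.122)

SE₁ = √(p̂₁(1−p̂₁)/n₁) = √(0.8720·0.1280/80) = 0.03735; SE₂ = √(0.8280·0.1720/702) = 0.01424.
Independent samples: SE of the difference = √(SE₁² + SE₂²) = √(0.0013950225 + 0.0002027776) = 0.03997.
z* for 95% confidence is 1.960, so the margin of error is 1.960 × 0.03997 = 0.07834.
Point estimate p̂₁ − p̂₂ = 0.8720 − 0.8280 = 0.0440.
0.0440 ± 0.07834 → (-0.034, 0.122).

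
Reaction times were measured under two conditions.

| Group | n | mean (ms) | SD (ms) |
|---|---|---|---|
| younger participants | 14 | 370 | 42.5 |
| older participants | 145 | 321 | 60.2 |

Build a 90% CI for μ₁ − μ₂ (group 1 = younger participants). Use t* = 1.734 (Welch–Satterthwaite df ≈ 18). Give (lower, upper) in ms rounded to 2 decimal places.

(27.48, 70.52)

Per-group SEs: s₁/√n₁ = 42.5/√14 = 11.3586, s₂/√n₂ = 60.2/√145 = 4.9993.
Unpooled SE of the difference: √(129.01779396 + 24.99300049) = 12.4101.
Margin of error = t* · SE = 1.734 × 12.4101 = 21.5191.
x̄₁ − x̄₂ = 370 − 321 = 49.0000.
CI: 49.0000 ± 21.5191 = (27.48, 70.52).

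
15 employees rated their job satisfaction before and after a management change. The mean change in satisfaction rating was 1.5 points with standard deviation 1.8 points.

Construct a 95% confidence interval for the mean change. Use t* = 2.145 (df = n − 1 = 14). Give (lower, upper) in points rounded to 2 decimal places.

(0.50, 2.50)

Paired design: SE = s_d/√n = 1.8/√15 = 0.4648.
t* = 2.145; margin of error = 2.145 × 0.4648 = 0.9970.
1.5 ± 0.9970 → (0.50, 2.50).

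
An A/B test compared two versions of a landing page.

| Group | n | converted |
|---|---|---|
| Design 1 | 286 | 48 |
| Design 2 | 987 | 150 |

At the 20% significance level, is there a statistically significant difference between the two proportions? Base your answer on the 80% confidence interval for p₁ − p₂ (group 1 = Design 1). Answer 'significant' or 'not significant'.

First, p̂₁ = 48/286 = 0.1678; p̂₂ = 150/987 = 0.1520.
The two standard errors are √(0.1678×0.8322/286) = 0.02210 and √(0.1520×0.8480/987) = 0.01143.
Because the samples are independent, SE_diff = √(0.02210² + 0.01143²) = 0.02488.
Using z* = 1.282 for 80%, ME = 1.282 × 0.02488 = 0.03190.
p̂₁ − p̂₂ = 0.0158; interval 0.0158 ± 0.03190 gives (-0.01610, 0.04770).
The interval (-0.01610, 0.04770) contains 0, so the difference is not significant.

not significant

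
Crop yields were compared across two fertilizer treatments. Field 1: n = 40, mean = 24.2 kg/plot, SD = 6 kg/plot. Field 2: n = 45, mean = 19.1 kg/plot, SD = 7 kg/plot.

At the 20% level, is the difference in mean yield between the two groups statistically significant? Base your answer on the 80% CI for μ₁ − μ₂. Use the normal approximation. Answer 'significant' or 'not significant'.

SE₁ = s₁/√n₁ = 6/√40 = 0.9487; SE₂ = 7/√45 = 1.0435.
Independent samples, unequal variances: SE_diff = √(SE₁² + SE₂²) = √(0.90003169 + 1.08889225) = 1.4103.
z* = 1.282, so margin of error = 1.282 × 1.4103 = 1.8080.
Difference in means = 24.2 − 19.1 = 5.1000.
5.1000 ± 1.8080 → (3.2920, 6.9080).
The interval (3.2920, 6.9080) does not contain 0, so the difference is significant.

significant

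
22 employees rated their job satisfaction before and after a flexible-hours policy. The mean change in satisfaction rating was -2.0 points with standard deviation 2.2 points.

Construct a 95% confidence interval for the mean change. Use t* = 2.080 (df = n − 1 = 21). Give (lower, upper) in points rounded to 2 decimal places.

(-2.98, -1.02)

This is a matched-pairs design, so SE = s_d/√n = 2.2/√22 = 0.4690.
Margin = 2.080 × 0.4690 = 0.9755; the interval is -2.0 ± 0.9755 = (-2.98, -1.02).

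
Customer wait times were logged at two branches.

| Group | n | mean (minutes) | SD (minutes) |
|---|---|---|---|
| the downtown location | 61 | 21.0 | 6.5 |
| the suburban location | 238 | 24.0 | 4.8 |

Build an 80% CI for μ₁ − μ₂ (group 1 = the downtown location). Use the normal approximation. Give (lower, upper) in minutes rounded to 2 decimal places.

Per-group SEs: s₁/√n₁ = 6.5/√61 = 0.8322, s₂/√n₂ = 4.8/√238 = 0.3111.
Unpooled SE of the difference: √(0.69255684 + 0.09678321) = 0.8884.
Margin of error = z* · SE = 1.282 × 0.8884 = 1.1389.
x̄₁ − x̄₂ = 21.0 − 24.0 = -3.0000.
CI: -3.0000 ± 1.1389 = (-4.14, -1.86).

(-4.14, -1.86)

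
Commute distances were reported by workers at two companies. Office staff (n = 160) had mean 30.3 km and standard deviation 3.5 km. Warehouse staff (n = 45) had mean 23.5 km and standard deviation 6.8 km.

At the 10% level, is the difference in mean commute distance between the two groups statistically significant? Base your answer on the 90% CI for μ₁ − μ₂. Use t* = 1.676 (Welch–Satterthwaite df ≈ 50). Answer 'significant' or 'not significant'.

SE₁ = s₁/√n₁ = 3.5/√160 = 0.2767; SE₂ = 6.8/√45 = 1.0137.
Independent samples, unequal variances: SE_diff = √(SE₁² + SE₂²) = √(0.07656289 + 1.02758769) = 1.0508.
t* = 1.676, so margin of error = 1.676 × 1.0508 = 1.7611.
Difference in means = 30.3 − 23.5 = 6.8000.
6.8000 ± 1.7611 → (5.0389, 8.5611).
The interval (5.0389, 8.5611) does not contain 0, so the difference is significant.

significant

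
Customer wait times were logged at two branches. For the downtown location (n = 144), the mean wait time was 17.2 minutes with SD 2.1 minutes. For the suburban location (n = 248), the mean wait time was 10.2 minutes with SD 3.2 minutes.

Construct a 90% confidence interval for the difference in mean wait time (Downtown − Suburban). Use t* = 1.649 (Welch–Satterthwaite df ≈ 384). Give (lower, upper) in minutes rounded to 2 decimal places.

Per-group SEs: s₁/√n₁ = 2.1/√144 = 0.1750, s₂/√n₂ = 3.2/√248 = 0.2032.
Unpooled SE of the difference: √(0.030625 + 0.04129024) = 0.2682.
Margin of error = t* · SE = 1.649 × 0.2682 = 0.4423.
x̄₁ − x̄₂ = 17.2 − 10.2 = 7.0000.
CI: 7.0000 ± 0.4423 = (6.56, 7.44).

(6.56, 7.44)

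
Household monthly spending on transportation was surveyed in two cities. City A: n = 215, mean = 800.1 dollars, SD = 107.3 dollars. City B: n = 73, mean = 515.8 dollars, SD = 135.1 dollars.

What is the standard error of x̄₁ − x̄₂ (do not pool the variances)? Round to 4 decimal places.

Per-group SEs: s₁/√n₁ = 107.3/√215 = 7.3178, s₂/√n₂ = 135.1/√73 = 15.8123.
Unpooled SE of the difference: √(53.55019684 + 250.02883129) = 17.4235.

17.4235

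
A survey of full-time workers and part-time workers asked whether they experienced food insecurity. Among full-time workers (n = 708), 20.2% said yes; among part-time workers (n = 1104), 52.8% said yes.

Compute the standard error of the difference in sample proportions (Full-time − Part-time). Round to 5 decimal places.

Each SE is √(p̂(1−p̂)/n): √(0.2020·0.7980/708) = 0.01509 and √(0.5280·0.4720/1104) = 0.01502.
SE(p̂₁ − p̂₂) = √(SE₁² + SE₂²) = √(0.0002277081 + 0.0002256004) = 0.02129, since the two samples are independent.

0.02129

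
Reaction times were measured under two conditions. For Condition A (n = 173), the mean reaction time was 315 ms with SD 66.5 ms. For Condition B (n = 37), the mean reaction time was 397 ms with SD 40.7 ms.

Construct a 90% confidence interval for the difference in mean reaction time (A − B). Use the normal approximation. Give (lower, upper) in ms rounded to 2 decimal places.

(-95.80, -68.20)

Per-group SEs: s₁/√n₁ = 66.5/√173 = 5.0559, s₂/√n₂ = 40.7/√37 = 6.6910.
Unpooled SE of the difference: √(25.56212481 + 44.769481) = 8.3864.
Margin of error = z* · SE = 1.645 × 8.3864 = 13.7956.
x̄₁ − x̄₂ = 315 − 397 = -82.0000.
CI: -82.0000 ± 13.7956 = (-95.80, -68.20).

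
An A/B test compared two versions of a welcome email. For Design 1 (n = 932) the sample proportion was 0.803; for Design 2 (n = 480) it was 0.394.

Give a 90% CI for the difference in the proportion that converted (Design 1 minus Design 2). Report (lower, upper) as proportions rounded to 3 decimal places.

(0.367, 0.451)

SE₁ = √(p̂₁(1−p̂₁)/n₁) = √(0.8030·0.1970/932) = 0.01303; SE₂ = √(0.3940·0.6060/480) = 0.02230.
Independent samples: SE of the difference = √(SE₁² + SE₂²) = √(0.0001697809 + 0.00049729) = 0.02583.
z* for 90% confidence is 1.645, so the margin of error is 1.645 × 0.02583 = 0.04249.
Point estimate p̂₁ − p̂₂ = 0.8030 − 0.3940 = 0.4090.
0.4090 ± 0.04249 → (0.367, 0.451).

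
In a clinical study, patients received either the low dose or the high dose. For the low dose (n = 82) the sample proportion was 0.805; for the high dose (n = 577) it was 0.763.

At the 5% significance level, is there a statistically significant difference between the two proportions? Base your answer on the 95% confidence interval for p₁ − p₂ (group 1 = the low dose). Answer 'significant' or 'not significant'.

not significant

SE₁ = √(p̂₁(1−p̂₁)/n₁) = √(0.8050·0.1950/82) = 0.04375; SE₂ = √(0.7630·0.2370/577) = 0.01770.
Independent samples: SE of the difference = √(SE₁² + SE₂²) = √(0.0019140625 + 0.00031329) = 0.04719.
z* for 95% confidence is 1.960, so the margin of error is 1.960 × 0.04719 = 0.09249.
Point estimate p̂₁ − p̂₂ = 0.8050 − 0.7630 = 0.0420.
0.0420 ± 0.09249 → (-0.05049, 0.13449).
The interval (-0.05049, 0.13449) contains 0, so the difference is not significant.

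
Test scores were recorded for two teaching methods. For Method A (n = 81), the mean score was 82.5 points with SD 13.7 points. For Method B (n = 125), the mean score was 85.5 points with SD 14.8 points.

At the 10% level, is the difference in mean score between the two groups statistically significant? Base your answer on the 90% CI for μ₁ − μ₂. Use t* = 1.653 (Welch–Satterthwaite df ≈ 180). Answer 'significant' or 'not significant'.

not significant

Per-group SEs: s₁/√n₁ = 13.7/√81 = 1.5222, s₂/√n₂ = 14.8/√125 = 1.3238.
Unpooled SE of the difference: √(2.31709284 + 1.75244644) = 2.0173.
Margin of error = t* · SE = 1.653 × 2.0173 = 3.3346.
x̄₁ − x̄₂ = 82.5 − 85.5 = -3.0000.
CI: -3.0000 ± 3.3346 = (-6.3346, 0.3346).
The interval (-6.3346, 0.3346) contains 0, so the difference is not significant.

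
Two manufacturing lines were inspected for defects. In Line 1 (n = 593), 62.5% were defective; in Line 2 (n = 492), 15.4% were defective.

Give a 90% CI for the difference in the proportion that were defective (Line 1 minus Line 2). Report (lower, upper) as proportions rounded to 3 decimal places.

SE₁ = √(p̂₁(1−p̂₁)/n₁) = √(0.6250·0.3750/593) = 0.01988; SE₂ = √(0.1540·0.8460/492) = 0.01627.
Independent samples: SE of the difference = √(SE₁² + SE₂²) = √(0.0003952144 + 0.0002647129) = 0.02569.
z* for 90% confidence is 1.645, so the margin of error is 1.645 × 0.02569 = 0.04226.
Point estimate p̂₁ − p̂₂ = 0.6250 − 0.1540 = 0.4710.
0.4710 ± 0.04226 → (0.429, 0.513).

(0.429, 0.513)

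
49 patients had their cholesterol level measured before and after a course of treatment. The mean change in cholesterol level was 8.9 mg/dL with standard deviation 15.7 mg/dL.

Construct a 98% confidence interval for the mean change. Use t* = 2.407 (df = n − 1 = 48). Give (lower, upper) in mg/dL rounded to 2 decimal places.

(3.50, 14.30)

Paired design: SE = s_d/√n = 15.7/√49 = 2.2429.
t* = 2.407; margin of error = 2.407 × 2.2429 = 5.3987.
8.9 ± 5.3987 → (3.50, 14.30).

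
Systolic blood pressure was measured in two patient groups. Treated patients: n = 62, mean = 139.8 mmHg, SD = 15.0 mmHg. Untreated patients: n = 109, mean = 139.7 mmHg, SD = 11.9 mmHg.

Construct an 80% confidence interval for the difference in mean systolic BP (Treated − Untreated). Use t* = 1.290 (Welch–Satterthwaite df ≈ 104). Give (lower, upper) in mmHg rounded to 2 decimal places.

Standard errors of each mean: 15.0/√62 = 1.9050 and 11.9/√109 = 1.1398.
SE(x̄₁ − x̄₂) = √(1.9050² + 1.1398²) = 2.2199 for independent samples with unequal variances.
With t* = 1.290, the margin is 1.290 × 2.2199 = 2.8637.
x̄₁ − x̄₂ = 139.8 − 139.7 = 0.1000; the interval is 0.1000 ± 2.8637 = (-2.76, 2.96).

(-2.76, 2.96)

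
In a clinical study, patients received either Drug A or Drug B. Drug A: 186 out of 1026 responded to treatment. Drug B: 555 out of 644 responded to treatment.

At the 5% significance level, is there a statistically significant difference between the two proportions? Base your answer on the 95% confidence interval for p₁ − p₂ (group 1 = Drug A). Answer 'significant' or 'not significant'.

significant

p̂₁ = 186/1026 = 0.1813 and p̂₂ = 555/644 = 0.8618.
SE₁ = √(p̂₁(1−p̂₁)/n₁) = √(0.1813·0.8187/1026) = 0.01203; SE₂ = √(0.8618·0.1382/644) = 0.01360.
Independent samples: SE of the difference = √(SE₁² + SE₂²) = √(0.0001447209 + 0.00018496) = 0.01816.
z* for 95% confidence is 1.960, so the margin of error is 1.960 × 0.01816 = 0.03559.
Point estimate p̂₁ − p̂₂ = 0.1813 − 0.8618 = -0.6805.
-0.6805 ± 0.03559 → (-0.71609, -0.64491).
The interval (-0.71609, -0.64491) does not contain 0, so the difference is significant.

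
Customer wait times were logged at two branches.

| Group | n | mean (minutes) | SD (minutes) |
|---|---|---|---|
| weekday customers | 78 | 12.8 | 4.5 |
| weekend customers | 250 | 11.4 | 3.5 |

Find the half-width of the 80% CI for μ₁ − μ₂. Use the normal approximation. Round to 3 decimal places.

Standard errors of each mean: 4.5/√78 = 0.5095 and 3.5/√250 = 0.2214.
SE(x̄₁ − x̄₂) = √(0.5095² + 0.2214²) = 0.5555 for independent samples with unequal variances.
With z* = 1.282, the margin is 1.282 × 0.5555 = 0.7122.

0.712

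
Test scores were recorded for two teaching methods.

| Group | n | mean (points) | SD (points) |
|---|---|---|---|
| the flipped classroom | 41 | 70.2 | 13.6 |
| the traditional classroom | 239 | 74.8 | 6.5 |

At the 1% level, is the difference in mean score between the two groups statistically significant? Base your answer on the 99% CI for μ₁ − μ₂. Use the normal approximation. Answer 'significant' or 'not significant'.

not significant

Per-group SEs: s₁/√n₁ = 13.6/√41 = 2.1240, s₂/√n₂ = 6.5/√239 = 0.4205.
Unpooled SE of the difference: √(4.511376 + 0.17682025) = 2.1652.
Margin of error = z* · SE = 2.576 × 2.1652 = 5.5776.
x̄₁ − x̄₂ = 70.2 − 74.8 = -4.6000.
CI: -4.6000 ± 5.5776 = (-10.1776, 0.9776).
The interval (-10.1776, 0.9776) contains 0, so the difference is not significant.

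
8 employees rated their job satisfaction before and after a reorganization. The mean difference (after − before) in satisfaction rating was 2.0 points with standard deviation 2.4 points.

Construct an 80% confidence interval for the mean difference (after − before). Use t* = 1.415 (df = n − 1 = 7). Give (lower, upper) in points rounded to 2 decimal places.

(0.80, 3.20)

Paired design: SE = s_d/√n = 2.4/√8 = 0.8485.
t* = 1.415; margin of error = 1.415 × 0.8485 = 1.2006.
2.0 ± 1.2006 → (0.80, 3.20).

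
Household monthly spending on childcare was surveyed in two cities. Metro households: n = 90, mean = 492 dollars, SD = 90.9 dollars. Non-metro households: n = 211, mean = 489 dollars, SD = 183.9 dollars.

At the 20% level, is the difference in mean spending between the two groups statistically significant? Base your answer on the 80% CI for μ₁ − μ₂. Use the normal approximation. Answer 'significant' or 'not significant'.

SE₁ = s₁/√n₁ = 90.9/√90 = 9.5817; SE₂ = 183.9/√211 = 12.6602.
Independent samples, unequal variances: SE_diff = √(SE₁² + SE₂²) = √(91.80897489 + 160.28066404) = 15.8773.
z* = 1.282, so margin of error = 1.282 × 15.8773 = 20.3547.
Difference in means = 492 − 489 = 3.0000.
3.0000 ± 20.3547 → (-17.3547, 23.3547).
The interval (-17.3547, 23.3547) contains 0, so the difference is not significant.

not significant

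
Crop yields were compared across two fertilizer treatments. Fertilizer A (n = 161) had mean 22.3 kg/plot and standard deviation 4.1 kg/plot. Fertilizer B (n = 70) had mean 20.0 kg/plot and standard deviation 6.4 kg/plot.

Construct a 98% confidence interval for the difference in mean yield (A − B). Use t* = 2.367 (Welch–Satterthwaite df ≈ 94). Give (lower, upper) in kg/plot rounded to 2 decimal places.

(0.33, 4.27)

Per-group SEs: s₁/√n₁ = 4.1/√161 = 0.3231, s₂/√n₂ = 6.4/√70 = 0.7649.
Unpooled SE of the difference: √(0.10439361 + 0.58507201) = 0.8303.
Margin of error = t* · SE = 2.367 × 0.8303 = 1.9653.
x̄₁ − x̄₂ = 22.3 − 20.0 = 2.3000.
CI: 2.3000 ± 1.9653 = (0.33, 4.27).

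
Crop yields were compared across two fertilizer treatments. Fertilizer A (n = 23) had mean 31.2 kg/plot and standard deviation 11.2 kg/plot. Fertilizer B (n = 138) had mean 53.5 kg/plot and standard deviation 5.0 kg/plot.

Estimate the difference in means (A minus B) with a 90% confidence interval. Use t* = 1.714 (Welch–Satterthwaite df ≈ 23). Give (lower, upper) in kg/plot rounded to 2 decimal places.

SE₁ = s₁/√n₁ = 11.2/√23 = 2.3354; SE₂ = 5.0/√138 = 0.4256.
Independent samples, unequal variances: SE_diff = √(SE₁² + SE₂²) = √(5.45409316 + 0.18113536) = 2.3739.
t* = 1.714, so margin of error = 1.714 × 2.3739 = 4.0689.
Difference in means = 31.2 − 53.5 = -22.3000.
-22.3000 ± 4.0689 → (-26.37, -18.23).

(-26.37, -18.23)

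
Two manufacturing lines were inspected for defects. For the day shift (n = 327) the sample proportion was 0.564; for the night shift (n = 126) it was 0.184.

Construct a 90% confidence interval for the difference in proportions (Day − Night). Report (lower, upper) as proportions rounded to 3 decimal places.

(0.307, 0.453)

Each SE is √(p̂(1−p̂)/n): √(0.5640·0.4360/327) = 0.02742 and √(0.1840·0.8160/126) = 0.03452.
SE(p̂₁ − p̂₂) = √(SE₁² + SE₂²) = √(0.0007518564 + 0.0011916304) = 0.04408, since the two samples are independent.
At 90% confidence z* = 1.645; margin = 1.645 × 0.04408 = 0.07251.
The difference is 0.5640 − 0.1840 = 0.3800, so the interval is 0.3800 ± 0.07251 = (0.307, 0.453).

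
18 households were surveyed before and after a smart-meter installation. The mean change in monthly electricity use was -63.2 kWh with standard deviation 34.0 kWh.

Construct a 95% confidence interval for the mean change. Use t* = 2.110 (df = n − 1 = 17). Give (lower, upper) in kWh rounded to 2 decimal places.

(-80.11, -46.29)

This is a matched-pairs design, so SE = s_d/√n = 34.0/√18 = 8.0139.
Margin = 2.110 × 8.0139 = 16.9093; the interval is -63.2 ± 16.9093 = (-80.11, -46.29).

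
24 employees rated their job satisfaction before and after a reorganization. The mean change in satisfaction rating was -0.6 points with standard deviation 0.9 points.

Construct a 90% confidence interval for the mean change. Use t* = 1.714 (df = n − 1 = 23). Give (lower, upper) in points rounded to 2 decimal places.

(-0.91, -0.29)

This is a matched-pairs design, so SE = s_d/√n = 0.9/√24 = 0.1837.
Margin = 1.714 × 0.1837 = 0.3149; the interval is -0.6 ± 0.3149 = (-0.91, -0.29).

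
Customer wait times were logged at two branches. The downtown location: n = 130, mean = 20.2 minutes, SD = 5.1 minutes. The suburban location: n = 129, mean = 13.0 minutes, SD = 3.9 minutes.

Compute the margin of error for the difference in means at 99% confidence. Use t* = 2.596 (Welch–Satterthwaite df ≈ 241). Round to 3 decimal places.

Per-group SEs: s₁/√n₁ = 5.1/√130 = 0.4473, s₂/√n₂ = 3.9/√129 = 0.3434.
Unpooled SE of the difference: √(0.20007729 + 0.11792356) = 0.5639.
Margin of error = t* · SE = 2.596 × 0.5639 = 1.4639.

1.464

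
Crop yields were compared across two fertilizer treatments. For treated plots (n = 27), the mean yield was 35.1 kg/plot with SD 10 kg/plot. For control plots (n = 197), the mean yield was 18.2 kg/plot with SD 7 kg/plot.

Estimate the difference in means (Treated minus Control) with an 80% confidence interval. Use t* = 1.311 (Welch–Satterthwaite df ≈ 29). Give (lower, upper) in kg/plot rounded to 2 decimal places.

(14.29, 19.51)

Per-group SEs: s₁/√n₁ = 10/√27 = 1.9245, s₂/√n₂ = 7/√197 = 0.4987.
Unpooled SE of the difference: √(3.70370025 + 0.24870169) = 1.9881.
Margin of error = t* · SE = 1.311 × 1.9881 = 2.6064.
x̄₁ − x̄₂ = 35.1 − 18.2 = 16.9000.
CI: 16.9000 ± 2.6064 = (14.29, 19.51).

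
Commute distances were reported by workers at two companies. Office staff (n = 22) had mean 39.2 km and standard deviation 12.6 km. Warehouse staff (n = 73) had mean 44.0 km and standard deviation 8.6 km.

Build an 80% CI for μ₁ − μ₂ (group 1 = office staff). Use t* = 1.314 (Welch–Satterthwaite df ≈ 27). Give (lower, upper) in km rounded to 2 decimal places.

(-8.57, -1.03)

Per-group SEs: s₁/√n₁ = 12.6/√22 = 2.6863, s₂/√n₂ = 8.6/√73 = 1.0066.
Unpooled SE of the difference: √(7.21620769 + 1.01324356) = 2.8687.
Margin of error = t* · SE = 1.314 × 2.8687 = 3.7695.
x̄₁ − x̄₂ = 39.2 − 44.0 = -4.8000.
CI: -4.8000 ± 3.7695 = (-8.57, -1.03).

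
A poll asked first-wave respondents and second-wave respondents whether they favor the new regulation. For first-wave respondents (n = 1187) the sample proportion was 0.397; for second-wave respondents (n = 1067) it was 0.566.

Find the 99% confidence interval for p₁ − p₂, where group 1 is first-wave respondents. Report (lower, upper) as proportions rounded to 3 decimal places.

Each SE is √(p̂(1−p̂)/n): √(0.3970·0.6030/1187) = 0.01420 and √(0.5660·0.4340/1067) = 0.01517.
SE(p̂₁ − p̂₂) = √(SE₁² + SE₂²) = √(0.00020164 + 0.0002301289) = 0.02078, since the two samples are independent.
At 99% confidence z* = 2.576; margin = 2.576 × 0.02078 = 0.05353.
The difference is 0.3970 − 0.5660 = -0.1690, so the interval is -0.1690 ± 0.05353 = (-0.223, -0.115).

(-0.223, -0.115)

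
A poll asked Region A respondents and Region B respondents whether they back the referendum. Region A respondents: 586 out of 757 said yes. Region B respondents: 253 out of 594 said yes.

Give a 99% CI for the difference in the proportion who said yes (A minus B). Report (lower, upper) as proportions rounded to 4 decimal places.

Sample proportions: 586/757 = 0.7741, 253/594 = 0.4259.
Each SE is √(p̂(1−p̂)/n): √(0.7741·0.2259/757) = 0.01520 and √(0.4259·0.5741/594) = 0.02029.
SE(p̂₁ − p̂₂) = √(SE₁² + SE₂²) = √(0.00023104 + 0.0004116841) = 0.02535, since the two samples are independent.
At 99% confidence z* = 2.576; margin = 2.576 × 0.02535 = 0.06530.
The difference is 0.7741 − 0.4259 = 0.3482, so the interval is 0.3482 ± 0.06530 = (0.2829, 0.4135).

(0.2829, 0.4135)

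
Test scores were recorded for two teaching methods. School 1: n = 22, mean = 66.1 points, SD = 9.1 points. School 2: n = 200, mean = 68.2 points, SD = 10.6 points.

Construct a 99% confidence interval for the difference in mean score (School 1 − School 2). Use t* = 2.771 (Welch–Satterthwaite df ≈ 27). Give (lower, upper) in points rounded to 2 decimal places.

(-7.86, 3.66)

Standard errors of each mean: 9.1/√22 = 1.9401 and 10.6/√200 = 0.7495.
SE(x̄₁ − x̄₂) = √(1.9401² + 0.7495²) = 2.0798 for independent samples with unequal variances.
With t* = 2.771, the margin is 2.771 × 2.0798 = 5.7631.
x̄₁ − x̄₂ = 66.1 − 68.2 = -2.1000; the interval is -2.1000 ± 5.7631 = (-7.86, 3.66).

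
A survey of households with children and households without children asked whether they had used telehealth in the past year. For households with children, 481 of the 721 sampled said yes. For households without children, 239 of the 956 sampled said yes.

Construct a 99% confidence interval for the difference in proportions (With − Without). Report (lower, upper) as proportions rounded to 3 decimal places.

Sample proportions: 481/721 = 0.6671, 239/956 = 0.2500.
Each SE is √(p̂(1−p̂)/n): √(0.6671·0.3329/721) = 0.01755 and √(0.2500·0.7500/956) = 0.01400.
SE(p̂₁ − p̂₂) = √(SE₁² + SE₂²) = √(0.0003080025 + 0.000196) = 0.02245, since the two samples are independent.
At 99% confidence z* = 2.576; margin = 2.576 × 0.02245 = 0.05783.
The difference is 0.6671 − 0.2500 = 0.4171, so the interval is 0.4171 ± 0.05783 = (0.359, 0.475).

(0.359, 0.475)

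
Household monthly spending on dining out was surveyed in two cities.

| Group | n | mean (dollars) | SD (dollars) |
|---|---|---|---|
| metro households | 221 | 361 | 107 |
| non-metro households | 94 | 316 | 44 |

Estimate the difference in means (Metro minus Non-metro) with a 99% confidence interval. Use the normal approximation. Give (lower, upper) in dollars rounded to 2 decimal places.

SE₁ = s₁/√n₁ = 107/√221 = 7.1976; SE₂ = 44/√94 = 4.5383.
Independent samples, unequal variances: SE_diff = √(SE₁² + SE₂²) = √(51.80544576 + 20.59616689) = 8.5089.
z* = 2.576, so margin of error = 2.576 × 8.5089 = 21.9189.
Difference in means = 361 − 316 = 45.0000.
45.0000 ± 21.9189 → (23.08, 66.92).

(23.08, 66.92)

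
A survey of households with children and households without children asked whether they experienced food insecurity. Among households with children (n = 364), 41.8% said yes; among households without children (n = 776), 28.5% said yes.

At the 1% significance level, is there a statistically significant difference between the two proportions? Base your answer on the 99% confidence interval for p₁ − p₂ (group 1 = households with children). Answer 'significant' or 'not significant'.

Each SE is √(p̂(1−p̂)/n): √(0.4180·0.5820/364) = 0.02585 and √(0.2850·0.7150/776) = 0.01620.
SE(p̂₁ − p̂₂) = √(SE₁² + SE₂²) = √(0.0006682225 + 0.00026244) = 0.03051, since the two samples are independent.
At 99% confidence z* = 2.576; margin = 2.576 × 0.03051 = 0.07859.
The difference is 0.4180 − 0.2850 = 0.1330, so the interval is 0.1330 ± 0.07859 = (0.05441, 0.21159).
The interval (0.05441, 0.21159) does not contain 0, so the difference is significant.

significant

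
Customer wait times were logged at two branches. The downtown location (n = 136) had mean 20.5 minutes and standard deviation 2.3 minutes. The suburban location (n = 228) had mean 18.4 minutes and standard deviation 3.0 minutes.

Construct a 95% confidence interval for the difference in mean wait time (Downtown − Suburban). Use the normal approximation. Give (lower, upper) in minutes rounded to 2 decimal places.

SE₁ = s₁/√n₁ = 2.3/√136 = 0.1972; SE₂ = 3.0/√228 = 0.1987.
Independent samples, unequal variances: SE_diff = √(SE₁² + SE₂²) = √(0.03888784 + 0.03948169) = 0.2799.
z* = 1.960, so margin of error = 1.960 × 0.2799 = 0.5486.
Difference in means = 20.5 − 18.4 = 2.1000.
2.1000 ± 0.5486 → (1.55, 2.65).

(1.55, 2.65)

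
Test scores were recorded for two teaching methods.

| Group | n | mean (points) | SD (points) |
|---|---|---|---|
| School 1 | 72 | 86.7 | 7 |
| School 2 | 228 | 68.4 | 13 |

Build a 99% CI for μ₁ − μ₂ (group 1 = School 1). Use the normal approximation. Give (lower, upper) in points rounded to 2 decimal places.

(15.23, 21.37)

Standard errors of each mean: 7/√72 = 0.8250 and 13/√228 = 0.8609.
SE(x̄₁ − x̄₂) = √(0.8250² + 0.8609²) = 1.1924 for independent samples with unequal variances.
With z* = 2.576, the margin is 2.576 × 1.1924 = 3.0716.
x̄₁ − x̄₂ = 86.7 − 68.4 = 18.3000; the interval is 18.3000 ± 3.0716 = (15.23, 21.37).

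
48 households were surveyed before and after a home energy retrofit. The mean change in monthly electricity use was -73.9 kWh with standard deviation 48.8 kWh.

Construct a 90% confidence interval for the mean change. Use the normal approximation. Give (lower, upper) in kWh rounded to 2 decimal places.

(-85.49, -62.31)

Paired design: SE = s_d/√n = 48.8/√48 = 7.0437.
z* = 1.645; margin of error = 1.645 × 7.0437 = 11.5869.
-73.9 ± 11.5869 → (-85.49, -62.31).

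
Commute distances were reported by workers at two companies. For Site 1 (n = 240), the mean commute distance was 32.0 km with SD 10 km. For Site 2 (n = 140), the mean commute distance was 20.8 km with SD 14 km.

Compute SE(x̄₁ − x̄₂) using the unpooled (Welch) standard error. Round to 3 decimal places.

SE₁ = s₁/√n₁ = 10/√240 = 0.6455; SE₂ = 14/√140 = 1.1832.
Independent samples, unequal variances: SE_diff = √(SE₁² + SE₂²) = √(0.41667025 + 1.39996224) = 1.3478.

1.348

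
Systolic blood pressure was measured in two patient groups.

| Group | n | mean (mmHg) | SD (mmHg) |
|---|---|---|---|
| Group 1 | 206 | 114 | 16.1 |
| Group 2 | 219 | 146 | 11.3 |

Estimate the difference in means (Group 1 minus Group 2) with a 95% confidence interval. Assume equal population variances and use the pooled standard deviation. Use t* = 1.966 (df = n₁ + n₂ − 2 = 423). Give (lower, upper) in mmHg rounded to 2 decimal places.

(-34.64, -29.36)

Pooled variance s_p² = [205·16.1² + 218·11.3²] / (206+219−2) = 191.4290, so s_p = 13.8358.
SE_diff = s_p·√(1/n₁ + 1/n₂) = 13.8358·√(1/206 + 1/219) = 1.3429.
t* = 1.966; margin = 1.966 × 1.3429 = 2.6401.
Difference = 114 − 146 = -32.0000.
-32.0000 ± 2.6401 → (-34.64, -29.36).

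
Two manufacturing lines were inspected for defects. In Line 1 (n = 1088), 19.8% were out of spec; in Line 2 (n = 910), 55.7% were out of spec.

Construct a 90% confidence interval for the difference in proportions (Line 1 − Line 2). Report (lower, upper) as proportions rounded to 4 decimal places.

(-0.3926, -0.3254)

SE₁ = √(p̂₁(1−p̂₁)/n₁) = √(0.1980·0.8020/1088) = 0.01208; SE₂ = √(0.5570·0.4430/910) = 0.01647.
Independent samples: SE of the difference = √(SE₁² + SE₂²) = √(0.0001459264 + 0.0002712609) = 0.02043.
z* for 90% confidence is 1.645, so the margin of error is 1.645 × 0.02043 = 0.03361.
Point estimate p̂₁ − p̂₂ = 0.1980 − 0.5570 = -0.3590.
-0.3590 ± 0.03361 → (-0.3926, -0.3254).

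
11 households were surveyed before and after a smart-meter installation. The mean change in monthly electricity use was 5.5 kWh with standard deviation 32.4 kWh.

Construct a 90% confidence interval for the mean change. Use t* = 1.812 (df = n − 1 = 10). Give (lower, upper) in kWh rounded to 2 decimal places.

Paired design: SE = s_d/√n = 32.4/√11 = 9.7690.
t* = 1.812; margin of error = 1.812 × 9.7690 = 17.7014.
5.5 ± 17.7014 → (-12.20, 23.20).

(-12.20, 23.20)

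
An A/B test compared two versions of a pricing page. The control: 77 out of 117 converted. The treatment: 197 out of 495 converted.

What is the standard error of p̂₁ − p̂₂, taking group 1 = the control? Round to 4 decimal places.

0.0491

First, p̂₁ = 77/117 = 0.6581; p̂₂ = 197/495 = 0.3980.
The two standard errors are √(0.6581×0.3419/117) = 0.04385 and √(0.3980×0.6020/495) = 0.02200.
Because the samples are independent, SE_diff = √(0.04385² + 0.02200²) = 0.04906.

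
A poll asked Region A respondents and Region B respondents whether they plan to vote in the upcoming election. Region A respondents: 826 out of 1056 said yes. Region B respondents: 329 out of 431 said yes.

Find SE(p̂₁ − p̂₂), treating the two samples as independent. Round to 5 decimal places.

First, p̂₁ = 826/1056 = 0.7822; p̂₂ = 329/431 = 0.7633.
The two standard errors are √(0.7822×0.2178/1056) = 0.01270 and √(0.7633×0.2367/431) = 0.02047.
Because the samples are independent, SE_diff = √(0.01270² + 0.02047²) = 0.02409.

0.02409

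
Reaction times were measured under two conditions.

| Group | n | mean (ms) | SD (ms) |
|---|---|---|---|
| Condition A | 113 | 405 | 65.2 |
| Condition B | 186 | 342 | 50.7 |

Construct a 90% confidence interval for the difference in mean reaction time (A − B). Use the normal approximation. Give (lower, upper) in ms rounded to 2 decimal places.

Standard errors of each mean: 65.2/√113 = 6.1335 and 50.7/√186 = 3.7175.
SE(x̄₁ − x̄₂) = √(6.1335² + 3.7175²) = 7.1721 for independent samples with unequal variances.
With z* = 1.645, the margin is 1.645 × 7.1721 = 11.7981.
x̄₁ − x̄₂ = 405 − 342 = 63.0000; the interval is 63.0000 ± 11.7981 = (51.20, 74.80).

(51.20, 74.80)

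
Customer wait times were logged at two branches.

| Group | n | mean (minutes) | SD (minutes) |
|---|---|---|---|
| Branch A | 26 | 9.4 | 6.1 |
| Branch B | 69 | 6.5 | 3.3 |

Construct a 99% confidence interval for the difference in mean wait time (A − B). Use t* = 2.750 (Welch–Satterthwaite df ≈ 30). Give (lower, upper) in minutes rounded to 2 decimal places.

Standard errors of each mean: 6.1/√26 = 1.1963 and 3.3/√69 = 0.3973.
SE(x̄₁ − x̄₂) = √(1.1963² + 0.3973²) = 1.2605 for independent samples with unequal variances.
With t* = 2.750, the margin is 2.750 × 1.2605 = 3.4664.
x̄₁ − x̄₂ = 9.4 − 6.5 = 2.9000; the interval is 2.9000 ± 3.4664 = (-0.57, 6.37).

(-0.57, 6.37)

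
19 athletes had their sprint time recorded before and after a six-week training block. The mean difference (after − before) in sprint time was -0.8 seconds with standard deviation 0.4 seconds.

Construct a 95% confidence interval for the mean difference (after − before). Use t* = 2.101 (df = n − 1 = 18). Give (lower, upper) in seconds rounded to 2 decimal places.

This is a matched-pairs design, so SE = s_d/√n = 0.4/√19 = 0.0918.
Margin = 2.101 × 0.0918 = 0.1929; the interval is -0.8 ± 0.1929 = (-0.99, -0.61).

(-0.99, -0.61)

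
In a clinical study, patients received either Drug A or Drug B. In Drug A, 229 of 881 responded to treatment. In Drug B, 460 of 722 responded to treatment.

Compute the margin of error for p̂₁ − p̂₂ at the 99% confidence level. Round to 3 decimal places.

0.060

Sample proportions: 229/881 = 0.2599, 460/722 = 0.6371.
Each SE is √(p̂(1−p̂)/n): √(0.2599·0.7401/881) = 0.01478 and √(0.6371·0.3629/722) = 0.01789.
SE(p̂₁ − p̂₂) = √(SE₁² + SE₂²) = √(0.0002184484 + 0.0003200521) = 0.02321, since the two samples are independent.
At 99% confidence z* = 2.576; margin = 2.576 × 0.02321 = 0.05979.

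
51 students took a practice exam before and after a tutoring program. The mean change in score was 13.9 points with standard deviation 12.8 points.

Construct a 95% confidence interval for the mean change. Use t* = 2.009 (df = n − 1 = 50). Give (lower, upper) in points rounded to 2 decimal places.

(10.30, 17.50)

Paired design: SE = s_d/√n = 12.8/√51 = 1.7924.
t* = 2.009; margin of error = 2.009 × 1.7924 = 3.6009.
13.9 ± 3.6009 → (10.30, 17.50).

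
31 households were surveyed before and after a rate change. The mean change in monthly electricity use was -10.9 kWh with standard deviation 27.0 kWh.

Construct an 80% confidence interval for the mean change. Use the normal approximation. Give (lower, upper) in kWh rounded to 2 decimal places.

Paired design: SE = s_d/√n = 27.0/√31 = 4.8493.
z* = 1.282; margin of error = 1.282 × 4.8493 = 6.2168.
-10.9 ± 6.2168 → (-17.12, -4.68).

(-17.12, -4.68)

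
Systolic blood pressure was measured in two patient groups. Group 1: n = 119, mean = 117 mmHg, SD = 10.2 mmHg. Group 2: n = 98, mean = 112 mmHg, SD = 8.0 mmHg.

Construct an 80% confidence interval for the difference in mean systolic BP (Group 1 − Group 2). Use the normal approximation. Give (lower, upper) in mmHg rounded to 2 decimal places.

(3.42, 6.58)

Per-group SEs: s₁/√n₁ = 10.2/√119 = 0.9350, s₂/√n₂ = 8.0/√98 = 0.8081.
Unpooled SE of the difference: √(0.874225 + 0.65302561) = 1.2358.
Margin of error = z* · SE = 1.282 × 1.2358 = 1.5843.
x̄₁ − x̄₂ = 117 − 112 = 5.0000.
CI: 5.0000 ± 1.5843 = (3.42, 6.58).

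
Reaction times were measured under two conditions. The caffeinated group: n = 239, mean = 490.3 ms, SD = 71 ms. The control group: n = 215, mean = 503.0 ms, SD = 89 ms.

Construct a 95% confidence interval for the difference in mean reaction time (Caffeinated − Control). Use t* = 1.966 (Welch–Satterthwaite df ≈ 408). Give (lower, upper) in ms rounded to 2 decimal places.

(-27.66, 2.26)

Per-group SEs: s₁/√n₁ = 71/√239 = 4.5926, s₂/√n₂ = 89/√215 = 6.0697.
Unpooled SE of the difference: √(21.09197476 + 36.84125809) = 7.6114.
Margin of error = t* · SE = 1.966 × 7.6114 = 14.9640.
x̄₁ − x̄₂ = 490.3 − 503.0 = -12.7000.
CI: -12.7000 ± 14.9640 = (-27.66, 2.26).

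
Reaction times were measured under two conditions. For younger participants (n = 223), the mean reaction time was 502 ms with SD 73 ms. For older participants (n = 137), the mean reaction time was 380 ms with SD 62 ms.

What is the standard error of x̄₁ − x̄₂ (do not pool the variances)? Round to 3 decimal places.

7.208

Per-group SEs: s₁/√n₁ = 73/√223 = 4.8884, s₂/√n₂ = 62/√137 = 5.2970.
Unpooled SE of the difference: √(23.89645456 + 28.058209) = 7.2080.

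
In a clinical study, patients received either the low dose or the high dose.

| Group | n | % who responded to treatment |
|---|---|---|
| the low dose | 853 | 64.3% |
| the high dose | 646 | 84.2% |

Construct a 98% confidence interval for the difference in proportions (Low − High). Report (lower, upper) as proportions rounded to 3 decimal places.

(-0.250, -0.148)

SE₁ = √(p̂₁(1−p̂₁)/n₁) = √(0.6430·0.3570/853) = 0.01640; SE₂ = √(0.8420·0.1580/646) = 0.01435.
Independent samples: SE of the difference = √(SE₁² + SE₂²) = √(0.00026896 + 0.0002059225) = 0.02179.
z* for 98% confidence is 2.326, so the margin of error is 2.326 × 0.02179 = 0.05068.
Point estimate p̂₁ − p̂₂ = 0.6430 − 0.8420 = -0.1990.
-0.1990 ± 0.05068 → (-0.250, -0.148).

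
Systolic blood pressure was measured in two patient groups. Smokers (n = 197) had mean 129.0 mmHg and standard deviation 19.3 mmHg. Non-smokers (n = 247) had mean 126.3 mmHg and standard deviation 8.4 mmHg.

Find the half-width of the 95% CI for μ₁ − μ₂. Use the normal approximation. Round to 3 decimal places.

SE₁ = s₁/√n₁ = 19.3/√197 = 1.3751; SE₂ = 8.4/√247 = 0.5345.
Independent samples, unequal variances: SE_diff = √(SE₁² + SE₂²) = √(1.89090001 + 0.28569025) = 1.4753.
z* = 1.960, so margin of error = 1.960 × 1.4753 = 2.8916.

2.892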